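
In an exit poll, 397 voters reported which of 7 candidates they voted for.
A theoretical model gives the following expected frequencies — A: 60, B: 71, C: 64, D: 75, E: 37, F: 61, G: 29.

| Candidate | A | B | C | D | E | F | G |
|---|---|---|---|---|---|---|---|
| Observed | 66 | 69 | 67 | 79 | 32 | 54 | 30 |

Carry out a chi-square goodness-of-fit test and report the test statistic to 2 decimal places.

A: (66 − 60)²/60 = 36/60 = 0.600
B: (69 − 71)²/71 = 4/71 = 0.056
C: (67 − 64)²/64 = 9/64 = 0.141
D: (79 − 75)²/75 = 16/75 = 0.213
E: (32 − 37)²/37 = 25/37 = 0.676
F: (54 − 61)²/61 = 49/61 = 0.803
G: (30 − 29)²/29 = 1/29 = 0.034
Sum = 2.52

2.52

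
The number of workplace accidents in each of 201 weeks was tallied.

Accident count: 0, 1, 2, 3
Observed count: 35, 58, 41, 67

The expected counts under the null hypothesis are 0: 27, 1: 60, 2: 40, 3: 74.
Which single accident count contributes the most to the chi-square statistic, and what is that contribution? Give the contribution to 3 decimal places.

cat         O        E   (O−E)²/E
0          35       27     2.3704
1          58       60     0.0667
2          41       40     0.0250
3          67       74     0.6622
The largest term is for 0: 2.370.

0, 2.370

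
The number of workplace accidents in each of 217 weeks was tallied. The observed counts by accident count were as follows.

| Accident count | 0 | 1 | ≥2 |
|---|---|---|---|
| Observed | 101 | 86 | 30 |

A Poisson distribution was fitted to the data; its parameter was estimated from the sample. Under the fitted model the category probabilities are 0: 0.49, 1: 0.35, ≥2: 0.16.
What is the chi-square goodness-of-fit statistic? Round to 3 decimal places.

2.239

Expected counts E_i = n·p_i: 217×0.49 = 106.33, 217×0.35 = 75.95, 217×0.16 = 34.72.
cat         O        E   (O−E)²/E
0         101   106.33     0.2672
1          86    75.95     1.3299
≥2         30    34.72     0.6417
Sum = 2.239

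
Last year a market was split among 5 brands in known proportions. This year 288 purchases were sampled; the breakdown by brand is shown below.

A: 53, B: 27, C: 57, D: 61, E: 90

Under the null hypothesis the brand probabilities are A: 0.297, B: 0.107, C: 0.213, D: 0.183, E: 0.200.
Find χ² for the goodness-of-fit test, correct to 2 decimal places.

32.69

Expected counts E_i = n·p_i: 288×0.297 = 85.536, 288×0.107 = 30.816, 288×0.213 = 61.344, 288×0.183 = 52.704, 288×0.200 = 57.6.
χ² = (53−85.536)²/85.536 + (27−30.816)²/30.816 + (57−61.344)²/61.344 + (61−52.704)²/52.704 + (90−57.6)²/57.6
   = 12.376 + 0.473 + 0.308 + 1.306 + 18.225
Sum = 32.69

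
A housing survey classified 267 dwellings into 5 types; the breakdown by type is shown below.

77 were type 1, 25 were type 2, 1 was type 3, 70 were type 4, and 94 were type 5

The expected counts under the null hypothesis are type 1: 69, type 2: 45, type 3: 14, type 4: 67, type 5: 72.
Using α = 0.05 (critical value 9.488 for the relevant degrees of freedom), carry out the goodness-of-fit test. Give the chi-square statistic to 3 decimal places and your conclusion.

28.744; reject

cat         O        E   (O−E)²/E
type 1     77       69     0.9275
type 2     25       45     8.8889
type 3      1       14    12.0714
type 4     70       67     0.1343
type 5     94       72     6.7222
Sum = 28.744
df = 4. Since 28.744 > 9.488, we reject H₀.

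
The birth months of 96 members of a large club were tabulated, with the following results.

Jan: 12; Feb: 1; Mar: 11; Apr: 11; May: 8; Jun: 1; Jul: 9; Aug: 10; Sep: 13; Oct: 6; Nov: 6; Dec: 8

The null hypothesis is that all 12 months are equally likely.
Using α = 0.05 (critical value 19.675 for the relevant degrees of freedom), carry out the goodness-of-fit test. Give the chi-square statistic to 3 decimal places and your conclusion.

Expected count for each of the 12 categories: 96/12 = 8.
cat         O        E   (O−E)²/E
Jan        12        8     2.0000
Feb         1        8     6.1250
Mar        11        8     1.1250
Apr        11        8     1.1250
May         8        8     0.0000
Jun         1        8     6.1250
Jul         9        8     0.1250
Aug        10        8     0.5000
Sep        13        8     3.1250
Oct         6        8     0.5000
Nov         6        8     0.5000
Dec         8        8     0.0000
Sum = 21.250
df = 11. Since 21.250 > 19.675, we reject H₀.

21.250; reject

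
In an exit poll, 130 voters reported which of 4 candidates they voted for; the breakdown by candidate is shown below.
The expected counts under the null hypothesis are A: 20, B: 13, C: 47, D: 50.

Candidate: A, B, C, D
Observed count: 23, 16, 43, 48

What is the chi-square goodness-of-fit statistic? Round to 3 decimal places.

1.563

cat         O        E   (O−E)²/E
A          23       20     0.4500
B          16       13     0.6923
C          43       47     0.3404
D          48       50     0.0800
Sum = 1.563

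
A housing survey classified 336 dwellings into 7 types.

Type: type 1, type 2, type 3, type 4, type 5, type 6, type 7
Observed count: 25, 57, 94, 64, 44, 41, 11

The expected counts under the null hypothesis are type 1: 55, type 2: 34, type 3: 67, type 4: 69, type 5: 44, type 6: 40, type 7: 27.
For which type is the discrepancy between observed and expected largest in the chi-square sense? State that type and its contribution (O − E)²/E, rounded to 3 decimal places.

type 1: (25 − 55)²/55 = 900/55 = 16.3636
type 2: (57 − 34)²/34 = 529/34 = 15.5588
type 3: (94 − 67)²/67 = 729/67 = 10.8806
type 4: (64 − 69)²/69 = 25/69 = 0.3623
type 5: (44 − 44)²/44 = 0/44 = 0.0000
type 6: (41 − 40)²/40 = 1/40 = 0.0250
type 7: (11 − 27)²/27 = 256/27 = 9.4815
The largest term is for type 1: 16.364.

type 1, 16.364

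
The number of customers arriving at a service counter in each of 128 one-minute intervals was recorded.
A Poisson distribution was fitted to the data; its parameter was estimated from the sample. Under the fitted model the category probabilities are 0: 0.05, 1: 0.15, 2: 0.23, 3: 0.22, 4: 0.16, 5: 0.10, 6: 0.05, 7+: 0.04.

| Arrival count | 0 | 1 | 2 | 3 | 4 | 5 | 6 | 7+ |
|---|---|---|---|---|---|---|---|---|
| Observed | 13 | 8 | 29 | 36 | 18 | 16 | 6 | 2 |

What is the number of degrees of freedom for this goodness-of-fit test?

There are k = 8 categories and 1 parameter estimated from the data, so df = 8 − 1 − 1 = 6.

6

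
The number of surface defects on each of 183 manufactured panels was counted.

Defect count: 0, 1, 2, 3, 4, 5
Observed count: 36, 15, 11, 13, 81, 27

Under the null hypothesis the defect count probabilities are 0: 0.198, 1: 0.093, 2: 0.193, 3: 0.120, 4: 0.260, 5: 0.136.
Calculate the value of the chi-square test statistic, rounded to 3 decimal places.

Expected counts E_i = n·p_i: 183×0.198 = 36.234, 183×0.093 = 17.019, 183×0.193 = 35.319, 183×0.120 = 21.96, 183×0.260 = 47.58, 183×0.136 = 24.888.
cat         O        E   (O−E)²/E
0          36   36.234     0.0015
1          15   17.019     0.2395
2          11   35.319    16.7449
3          13    21.96     3.6558
4          81    47.58    23.4741
5          27   24.888     0.1792
Sum = 44.295

44.295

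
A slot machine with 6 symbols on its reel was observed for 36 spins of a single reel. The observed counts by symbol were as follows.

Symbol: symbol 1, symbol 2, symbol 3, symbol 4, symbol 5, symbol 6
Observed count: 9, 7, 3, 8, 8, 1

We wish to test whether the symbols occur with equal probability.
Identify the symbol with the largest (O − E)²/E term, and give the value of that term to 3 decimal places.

symbol 6, 4.167

Under H₀ each category has probability 1/6, so each expected count is 36/6 = 6.
cat           O        E   (O−E)²/E
symbol 1      9        6     1.5000
symbol 2      7        6     0.1667
symbol 3      3        6     1.5000
symbol 4      8        6     0.6667
symbol 5      8        6     0.6667
symbol 6      1        6     4.1667
The largest term is for symbol 6: 4.167.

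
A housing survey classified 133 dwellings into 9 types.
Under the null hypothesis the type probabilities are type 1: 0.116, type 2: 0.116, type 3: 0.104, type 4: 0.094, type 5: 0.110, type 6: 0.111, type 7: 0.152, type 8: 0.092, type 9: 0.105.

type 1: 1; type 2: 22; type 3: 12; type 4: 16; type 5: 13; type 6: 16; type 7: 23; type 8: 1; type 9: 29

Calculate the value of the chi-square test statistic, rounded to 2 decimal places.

Expected counts E_i = n·p_i: 133×0.116 = 15.428, 133×0.116 = 15.428, 133×0.104 = 13.832, 133×0.094 = 12.502, 133×0.110 = 14.63, 133×0.111 = 14.763, 133×0.152 = 20.216, 133×0.092 = 12.236, 133×0.105 = 13.965.
χ² = (1−15.428)²/15.428 + (22−15.428)²/15.428 + (12−13.832)²/13.832 + (16−12.502)²/12.502 + (13−14.63)²/14.63 + (16−14.763)²/14.763 + (23−20.216)²/20.216 + (1−12.236)²/12.236 + (29−13.965)²/13.965
   = 13.493 + 2.800 + 0.243 + 0.979 + 0.182 + 0.104 + 0.383 + 10.318 + 16.187
Sum = 44.69

44.69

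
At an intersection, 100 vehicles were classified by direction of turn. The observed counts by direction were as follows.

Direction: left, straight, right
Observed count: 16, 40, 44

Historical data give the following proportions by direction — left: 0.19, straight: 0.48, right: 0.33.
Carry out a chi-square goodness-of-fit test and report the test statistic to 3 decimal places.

Expected counts E_i = n·p_i: 100×0.19 = 19, 100×0.48 = 48, 100×0.33 = 33.
cat           O        E   (O−E)²/E
left         16       19     0.4737
straight     40       48     1.3333
right        44       33     3.6667
Sum = 5.474

5.474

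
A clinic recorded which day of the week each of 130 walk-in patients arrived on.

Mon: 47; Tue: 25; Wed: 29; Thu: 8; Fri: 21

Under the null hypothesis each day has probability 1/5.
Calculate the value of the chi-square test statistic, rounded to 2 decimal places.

30.77

Expected count for each of the 5 categories: 130/5 = 26.
Mon: (47 − 26)²/26 = 441/26 = 16.962
Tue: (25 − 26)²/26 = 1/26 = 0.038
Wed: (29 − 26)²/26 = 9/26 = 0.346
Thu: (8 − 26)²/26 = 324/26 = 12.462
Fri: (21 − 26)²/26 = 25/26 = 0.962
Sum = 30.77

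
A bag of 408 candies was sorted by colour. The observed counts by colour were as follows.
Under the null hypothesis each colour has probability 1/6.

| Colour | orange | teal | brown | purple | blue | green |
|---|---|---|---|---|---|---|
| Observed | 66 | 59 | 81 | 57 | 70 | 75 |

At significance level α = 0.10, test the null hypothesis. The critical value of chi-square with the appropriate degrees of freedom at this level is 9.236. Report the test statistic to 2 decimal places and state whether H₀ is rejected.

Under H₀ each category has probability 1/6, so each expected count is 408/6 = 68.
orange: (66 − 68)²/68 = 4/68 = 0.059
teal: (59 − 68)²/68 = 81/68 = 1.191
brown: (81 − 68)²/68 = 169/68 = 2.485
purple: (57 − 68)²/68 = 121/68 = 1.779
blue: (70 − 68)²/68 = 4/68 = 0.059
green: (75 − 68)²/68 = 49/68 = 0.721
Sum = 6.29
df = 5. Since 6.29 < 9.236, we do not reject H₀.

6.29; do not reject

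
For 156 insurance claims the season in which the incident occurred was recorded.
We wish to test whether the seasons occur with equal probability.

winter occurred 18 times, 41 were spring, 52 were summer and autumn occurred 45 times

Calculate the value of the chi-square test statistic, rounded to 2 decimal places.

Expected count for each of the 4 categories: 156/4 = 39.
χ² = (18−39)²/39 + (41−39)²/39 + (52−39)²/39 + (45−39)²/39
   = 11.308 + 0.103 + 4.333 + 0.923
Sum = 16.67

16.67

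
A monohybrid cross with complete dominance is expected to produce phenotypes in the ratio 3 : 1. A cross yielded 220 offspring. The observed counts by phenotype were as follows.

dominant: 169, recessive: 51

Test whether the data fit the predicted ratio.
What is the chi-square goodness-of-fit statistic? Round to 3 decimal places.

0.388

Ratio total = 4. Expected counts: 220×3/4 = 165, 220×1/4 = 55.
dominant: (169 − 165)²/165 = 16/165 = 0.0970
recessive: (51 − 55)²/55 = 16/55 = 0.2909
Sum = 0.388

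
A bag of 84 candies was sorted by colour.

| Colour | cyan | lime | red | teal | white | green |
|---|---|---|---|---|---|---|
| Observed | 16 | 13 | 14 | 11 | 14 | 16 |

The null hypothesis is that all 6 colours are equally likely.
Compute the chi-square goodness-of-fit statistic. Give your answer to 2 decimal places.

1.29

Under H₀ each category has probability 1/6, so each expected count is 84/6 = 14.
χ² = (16−14)²/14 + (13−14)²/14 + (14−14)²/14 + (11−14)²/14 + (14−14)²/14 + (16−14)²/14
   = 0.286 + 0.071 + 0.000 + 0.643 + 0.000 + 0.286
Sum = 1.29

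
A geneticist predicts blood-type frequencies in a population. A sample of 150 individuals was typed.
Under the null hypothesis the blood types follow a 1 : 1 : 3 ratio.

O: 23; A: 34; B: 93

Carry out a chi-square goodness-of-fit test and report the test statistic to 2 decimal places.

Ratio total = 5. Expected counts: 150×1/5 = 30, 150×1/5 = 30, 150×3/5 = 90.
χ² = (23−30)²/30 + (34−30)²/30 + (93−90)²/90
   = 1.633 + 0.533 + 0.100
Sum = 2.27

2.27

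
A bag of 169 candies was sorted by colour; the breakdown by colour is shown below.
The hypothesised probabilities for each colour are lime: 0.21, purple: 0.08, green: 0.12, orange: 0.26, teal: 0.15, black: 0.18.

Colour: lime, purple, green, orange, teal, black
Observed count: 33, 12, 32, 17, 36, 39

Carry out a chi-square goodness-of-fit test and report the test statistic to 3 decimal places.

30.530

Expected counts E_i = n·p_i: 169×0.21 = 35.49, 169×0.08 = 13.52, 169×0.12 = 20.28, 169×0.26 = 43.94, 169×0.15 = 25.35, 169×0.18 = 30.42.
cat         O        E   (O−E)²/E
lime       33    35.49     0.1747
purple     12    13.52     0.1709
green      32    20.28     6.7731
orange     17    43.94    16.5172
teal       36    25.35     4.4743
black      39    30.42     2.4200
Sum = 30.530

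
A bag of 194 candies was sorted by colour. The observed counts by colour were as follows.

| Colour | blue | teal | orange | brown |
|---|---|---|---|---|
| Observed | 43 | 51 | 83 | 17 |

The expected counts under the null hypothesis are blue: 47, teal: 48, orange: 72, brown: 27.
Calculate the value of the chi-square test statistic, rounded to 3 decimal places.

5.912

χ² = (43−47)²/47 + (51−48)²/48 + (83−72)²/72 + (17−27)²/27
   = 0.3404 + 0.1875 + 1.6806 + 3.7037
Sum = 5.912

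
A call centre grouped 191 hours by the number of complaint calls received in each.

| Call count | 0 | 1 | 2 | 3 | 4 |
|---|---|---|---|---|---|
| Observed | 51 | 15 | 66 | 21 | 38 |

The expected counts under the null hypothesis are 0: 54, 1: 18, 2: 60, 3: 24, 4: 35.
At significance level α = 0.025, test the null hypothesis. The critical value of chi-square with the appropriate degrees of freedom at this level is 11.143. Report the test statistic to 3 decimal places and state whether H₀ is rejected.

1.899; do not reject

χ² = (51−54)²/54 + (15−18)²/18 + (66−60)²/60 + (21−24)²/24 + (38−35)²/35
   = 0.1667 + 0.5000 + 0.6000 + 0.3750 + 0.2571
Sum = 1.899
df = 4. Since 1.899 < 11.143, we do not reject H₀.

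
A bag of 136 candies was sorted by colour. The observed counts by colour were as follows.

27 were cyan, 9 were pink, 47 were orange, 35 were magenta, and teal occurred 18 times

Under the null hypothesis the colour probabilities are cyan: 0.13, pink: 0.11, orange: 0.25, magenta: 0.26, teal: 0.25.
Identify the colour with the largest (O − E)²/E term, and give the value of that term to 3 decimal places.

teal, 7.529

Expected counts E_i = n·p_i: 136×0.13 = 17.68, 136×0.11 = 14.96, 136×0.25 = 34, 136×0.26 = 35.36, 136×0.25 = 34.
χ² = (27−17.68)²/17.68 + (9−14.96)²/14.96 + (47−34)²/34 + (35−35.36)²/35.36 + (18−34)²/34
   = 4.9130 + 2.3744 + 4.9706 + 0.0037 + 7.5294
The largest term is for teal: 7.529.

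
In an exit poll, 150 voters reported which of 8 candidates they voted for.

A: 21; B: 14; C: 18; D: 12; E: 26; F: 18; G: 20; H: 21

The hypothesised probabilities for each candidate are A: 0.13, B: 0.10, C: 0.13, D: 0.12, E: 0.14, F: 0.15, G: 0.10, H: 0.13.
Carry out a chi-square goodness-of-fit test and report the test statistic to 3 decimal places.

6.170

Expected counts E_i = n·p_i: 150×0.13 = 19.5, 150×0.10 = 15, 150×0.13 = 19.5, 150×0.12 = 18, 150×0.14 = 21, 150×0.15 = 22.5, 150×0.10 = 15, 150×0.13 = 19.5.
cat         O        E   (O−E)²/E
A          21     19.5     0.1154
B          14       15     0.0667
C          18     19.5     0.1154
D          12       18     2.0000
E          26       21     1.1905
F          18     22.5     0.9000
G          20       15     1.6667
H          21     19.5     0.1154
Sum = 6.170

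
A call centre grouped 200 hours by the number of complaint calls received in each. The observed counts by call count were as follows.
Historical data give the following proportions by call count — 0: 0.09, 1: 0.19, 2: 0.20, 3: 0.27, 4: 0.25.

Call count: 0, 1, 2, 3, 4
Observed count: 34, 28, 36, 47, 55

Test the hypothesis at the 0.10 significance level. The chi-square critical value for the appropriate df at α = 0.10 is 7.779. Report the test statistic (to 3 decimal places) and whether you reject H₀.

Expected counts E_i = n·p_i: 200×0.09 = 18, 200×0.19 = 38, 200×0.20 = 40, 200×0.27 = 54, 200×0.25 = 50.
χ² = (34−18)²/18 + (28−38)²/38 + (36−40)²/40 + (47−54)²/54 + (55−50)²/50
   = 14.2222 + 2.6316 + 0.4000 + 0.9074 + 0.5000
Sum = 18.661
df = 4. Since 18.661 > 7.779, we reject H₀.

18.661; reject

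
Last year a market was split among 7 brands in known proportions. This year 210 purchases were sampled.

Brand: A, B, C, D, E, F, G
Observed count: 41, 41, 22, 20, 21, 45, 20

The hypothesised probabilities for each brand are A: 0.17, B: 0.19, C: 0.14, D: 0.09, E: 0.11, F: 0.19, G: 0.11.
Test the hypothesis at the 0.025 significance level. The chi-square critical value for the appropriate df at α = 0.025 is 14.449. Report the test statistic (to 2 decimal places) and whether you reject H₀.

4.00; do not reject

Expected counts E_i = n·p_i: 210×0.17 = 35.7, 210×0.19 = 39.9, 210×0.14 = 29.4, 210×0.09 = 18.9, 210×0.11 = 23.1, 210×0.19 = 39.9, 210×0.11 = 23.1.
χ² = (41−35.7)²/35.7 + (41−39.9)²/39.9 + (22−29.4)²/29.4 + (20−18.9)²/18.9 + (21−23.1)²/23.1 + (45−39.9)²/39.9 + (20−23.1)²/23.1
   = 0.787 + 0.030 + 1.863 + 0.064 + 0.191 + 0.652 + 0.416
Sum = 4.00
df = 6. Since 4.00 < 14.449, we do not reject H₀.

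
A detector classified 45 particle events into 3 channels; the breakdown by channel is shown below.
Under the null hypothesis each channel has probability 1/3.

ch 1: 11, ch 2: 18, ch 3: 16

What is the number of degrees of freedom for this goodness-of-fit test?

2

There are k = 3 categories and no parameters were estimated from the data, so df = 3 − 1 = 2.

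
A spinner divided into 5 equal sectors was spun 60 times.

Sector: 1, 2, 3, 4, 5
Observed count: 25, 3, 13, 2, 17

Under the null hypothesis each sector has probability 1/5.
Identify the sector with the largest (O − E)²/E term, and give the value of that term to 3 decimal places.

Under H₀ each category has probability 1/5, so each expected count is 60/5 = 12.
cat         O        E   (O−E)²/E
1          25       12    14.0833
2           3       12     6.7500
3          13       12     0.0833
4           2       12     8.3333
5          17       12     2.0833
The largest term is for 1: 14.083.

1, 14.083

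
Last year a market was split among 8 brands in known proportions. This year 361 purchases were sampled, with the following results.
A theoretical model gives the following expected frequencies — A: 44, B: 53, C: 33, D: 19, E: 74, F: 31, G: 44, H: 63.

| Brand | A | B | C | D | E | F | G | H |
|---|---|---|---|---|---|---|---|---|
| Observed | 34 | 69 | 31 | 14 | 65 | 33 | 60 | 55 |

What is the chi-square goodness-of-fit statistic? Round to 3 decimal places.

16.598

χ² = (34−44)²/44 + (69−53)²/53 + (31−33)²/33 + (14−19)²/19 + (65−74)²/74 + (33−31)²/31 + (60−44)²/44 + (55−63)²/63
   = 2.2727 + 4.8302 + 0.1212 + 1.3158 + 1.0946 + 0.1290 + 5.8182 + 1.0159
Sum = 16.598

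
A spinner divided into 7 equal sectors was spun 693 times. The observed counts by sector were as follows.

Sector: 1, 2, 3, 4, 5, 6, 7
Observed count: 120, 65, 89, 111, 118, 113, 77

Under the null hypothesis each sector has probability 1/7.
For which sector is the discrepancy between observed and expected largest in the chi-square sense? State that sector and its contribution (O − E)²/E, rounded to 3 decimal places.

Expected count for each of the 7 categories: 693/7 = 99.
cat         O        E   (O−E)²/E
1         120       99     4.4545
2          65       99    11.6768
3          89       99     1.0101
4         111       99     1.4545
5         118       99     3.6465
6         113       99     1.9798
7          77       99     4.8889
The largest term is for 2: 11.677.

2, 11.677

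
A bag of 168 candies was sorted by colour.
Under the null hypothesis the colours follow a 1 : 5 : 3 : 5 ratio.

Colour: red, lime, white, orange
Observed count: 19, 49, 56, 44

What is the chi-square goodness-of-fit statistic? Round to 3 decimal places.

Ratio total = 14. Expected counts: 168×1/14 = 12, 168×5/14 = 60, 168×3/14 = 36, 168×5/14 = 60.
χ² = (19−12)²/12 + (49−60)²/60 + (56−36)²/36 + (44−60)²/60
   = 4.0833 + 2.0167 + 11.1111 + 4.2667
Sum = 21.478

21.478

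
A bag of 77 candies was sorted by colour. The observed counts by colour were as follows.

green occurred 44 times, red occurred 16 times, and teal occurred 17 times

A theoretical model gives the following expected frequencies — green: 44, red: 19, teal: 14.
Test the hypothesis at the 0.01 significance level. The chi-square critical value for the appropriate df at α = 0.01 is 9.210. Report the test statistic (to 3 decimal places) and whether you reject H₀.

1.117; do not reject

cat         O        E   (O−E)²/E
green      44       44     0.0000
red        16       19     0.4737
teal       17       14     0.6429
Sum = 1.117
df = 2. Since 1.117 < 9.210, we do not reject H₀.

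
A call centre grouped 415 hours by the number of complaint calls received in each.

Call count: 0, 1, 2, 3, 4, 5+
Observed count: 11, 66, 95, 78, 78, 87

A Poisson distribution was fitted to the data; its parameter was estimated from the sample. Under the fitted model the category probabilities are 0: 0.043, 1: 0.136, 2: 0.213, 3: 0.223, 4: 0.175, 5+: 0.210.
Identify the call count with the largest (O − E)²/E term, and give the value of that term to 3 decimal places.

0, 2.626

Expected counts E_i = n·p_i: 415×0.043 = 17.845, 415×0.136 = 56.44, 415×0.213 = 88.395, 415×0.223 = 92.545, 415×0.175 = 72.625, 415×0.210 = 87.15.
cat         O        E   (O−E)²/E
0          11   17.845     2.6256
1          66    56.44     1.6193
2          95   88.395     0.4935
3          78   92.545     2.2860
4          78   72.625     0.3978
5+         87    87.15     0.0003
The largest term is for 0: 2.626.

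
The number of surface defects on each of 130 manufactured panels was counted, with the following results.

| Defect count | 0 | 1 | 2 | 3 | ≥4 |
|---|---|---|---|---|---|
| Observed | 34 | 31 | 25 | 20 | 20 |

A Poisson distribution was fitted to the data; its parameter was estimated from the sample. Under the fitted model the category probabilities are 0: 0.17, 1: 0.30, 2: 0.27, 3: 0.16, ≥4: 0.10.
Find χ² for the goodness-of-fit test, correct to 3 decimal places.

14.755

Expected counts E_i = n·p_i: 130×0.17 = 22.1, 130×0.30 = 39, 130×0.27 = 35.1, 130×0.16 = 20.8, 130×0.10 = 13.
χ² = (34−22.1)²/22.1 + (31−39)²/39 + (25−35.1)²/35.1 + (20−20.8)²/20.8 + (20−13)²/13
   = 6.4077 + 1.6410 + 2.9063 + 0.0308 + 3.7692
Sum = 14.755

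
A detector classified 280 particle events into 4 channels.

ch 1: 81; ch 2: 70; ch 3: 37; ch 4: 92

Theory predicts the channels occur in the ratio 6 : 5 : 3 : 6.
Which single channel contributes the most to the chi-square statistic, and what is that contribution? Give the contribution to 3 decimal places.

ch 4, 0.762

Ratio total = 20. Expected counts: 280×6/20 = 84, 280×5/20 = 70, 280×3/20 = 42, 280×6/20 = 84.
χ² = (81−84)²/84 + (70−70)²/70 + (37−42)²/42 + (92−84)²/84
   = 0.1071 + 0.0000 + 0.5952 + 0.7619
The largest term is for ch 4: 0.762.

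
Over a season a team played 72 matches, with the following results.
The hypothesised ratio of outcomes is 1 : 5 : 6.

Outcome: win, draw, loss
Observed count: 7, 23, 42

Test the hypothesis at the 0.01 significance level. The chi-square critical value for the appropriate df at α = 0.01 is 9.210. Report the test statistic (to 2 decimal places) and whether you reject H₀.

Ratio total = 12. Expected counts: 72×1/12 = 6, 72×5/12 = 30, 72×6/12 = 36.
χ² = (7−6)²/6 + (23−30)²/30 + (42−36)²/36
   = 0.167 + 1.633 + 1.000
Sum = 2.80
df = 2. Since 2.80 < 9.210, we do not reject H₀.

2.80; do not reject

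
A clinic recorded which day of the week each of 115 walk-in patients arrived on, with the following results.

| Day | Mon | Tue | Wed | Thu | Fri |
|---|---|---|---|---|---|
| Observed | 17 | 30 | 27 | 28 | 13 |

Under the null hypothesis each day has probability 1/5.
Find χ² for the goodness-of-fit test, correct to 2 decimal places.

Expected count for each of the 5 categories: 115/5 = 23.
cat         O        E   (O−E)²/E
Mon        17       23      1.565
Tue        30       23      2.130
Wed        27       23      0.696
Thu        28       23      1.087
Fri        13       23      4.348
Sum = 9.83

9.83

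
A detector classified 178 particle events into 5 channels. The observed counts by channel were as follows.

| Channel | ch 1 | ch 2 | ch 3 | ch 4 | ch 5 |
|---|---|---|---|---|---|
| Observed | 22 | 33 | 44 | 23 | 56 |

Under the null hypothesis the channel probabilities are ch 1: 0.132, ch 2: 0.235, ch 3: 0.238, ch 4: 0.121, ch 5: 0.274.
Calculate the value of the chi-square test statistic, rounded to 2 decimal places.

3.19

Expected counts E_i = n·p_i: 178×0.132 = 23.496, 178×0.235 = 41.83, 178×0.238 = 42.364, 178×0.121 = 21.538, 178×0.274 = 48.772.
χ² = (22−23.496)²/23.496 + (33−41.83)²/41.83 + (44−42.364)²/42.364 + (23−21.538)²/21.538 + (56−48.772)²/48.772
   = 0.095 + 1.864 + 0.063 + 0.099 + 1.071
Sum = 3.19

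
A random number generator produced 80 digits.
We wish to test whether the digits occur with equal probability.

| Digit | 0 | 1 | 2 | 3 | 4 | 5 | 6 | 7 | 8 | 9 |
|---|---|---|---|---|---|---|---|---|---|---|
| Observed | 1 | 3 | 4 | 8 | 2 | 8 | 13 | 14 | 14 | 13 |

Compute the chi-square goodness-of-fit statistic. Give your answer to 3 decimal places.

Expected count for each of the 10 categories: 80/10 = 8.
cat         O        E   (O−E)²/E
0           1        8     6.1250
1           3        8     3.1250
2           4        8     2.0000
3           8        8     0.0000
4           2        8     4.5000
5           8        8     0.0000
6          13        8     3.1250
7          14        8     4.5000
8          14        8     4.5000
9          13        8     3.1250
Sum = 31.000

31.000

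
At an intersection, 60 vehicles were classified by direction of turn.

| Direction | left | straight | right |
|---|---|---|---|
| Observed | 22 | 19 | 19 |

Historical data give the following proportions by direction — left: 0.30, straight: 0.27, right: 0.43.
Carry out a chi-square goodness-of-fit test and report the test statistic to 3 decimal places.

3.165

Expected counts E_i = n·p_i: 60×0.30 = 18, 60×0.27 = 16.2, 60×0.43 = 25.8.
χ² = (22−18)²/18 + (19−16.2)²/16.2 + (19−25.8)²/25.8
   = 0.8889 + 0.4840 + 1.7922
Sum = 3.165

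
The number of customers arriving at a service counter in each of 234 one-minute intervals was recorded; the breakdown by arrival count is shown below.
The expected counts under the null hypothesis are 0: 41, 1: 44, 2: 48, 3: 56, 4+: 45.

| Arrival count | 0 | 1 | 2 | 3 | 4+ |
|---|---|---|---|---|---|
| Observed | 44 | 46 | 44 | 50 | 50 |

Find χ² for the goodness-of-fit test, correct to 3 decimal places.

1.842

χ² = (44−41)²/41 + (46−44)²/44 + (44−48)²/48 + (50−56)²/56 + (50−45)²/45
   = 0.2195 + 0.0909 + 0.3333 + 0.6429 + 0.5556
Sum = 1.842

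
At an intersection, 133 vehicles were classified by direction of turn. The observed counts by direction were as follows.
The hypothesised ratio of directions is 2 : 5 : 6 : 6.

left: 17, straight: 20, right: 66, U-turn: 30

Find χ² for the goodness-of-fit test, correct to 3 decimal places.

24.214

Ratio total = 19. Expected counts: 133×2/19 = 14, 133×5/19 = 35, 133×6/19 = 42, 133×6/19 = 42.
left: (17 − 14)²/14 = 9/14 = 0.6429
straight: (20 − 35)²/35 = 225/35 = 6.4286
right: (66 − 42)²/42 = 576/42 = 13.7143
U-turn: (30 − 42)²/42 = 144/42 = 3.4286
Sum = 24.214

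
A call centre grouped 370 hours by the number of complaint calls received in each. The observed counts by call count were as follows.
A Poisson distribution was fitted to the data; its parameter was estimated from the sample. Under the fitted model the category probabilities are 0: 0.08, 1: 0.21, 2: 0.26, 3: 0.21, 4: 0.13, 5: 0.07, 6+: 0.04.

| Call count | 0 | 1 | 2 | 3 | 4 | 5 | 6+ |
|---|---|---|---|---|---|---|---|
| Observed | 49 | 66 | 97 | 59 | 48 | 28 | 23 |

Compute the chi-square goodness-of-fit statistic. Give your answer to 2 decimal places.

Expected counts E_i = n·p_i: 370×0.08 = 29.6, 370×0.21 = 77.7, 370×0.26 = 96.2, 370×0.21 = 77.7, 370×0.13 = 48.1, 370×0.07 = 25.9, 370×0.04 = 14.8.
0: (49 − 29.6)²/29.6 = 376.36/29.6 = 12.715
1: (66 − 77.7)²/77.7 = 136.89/77.7 = 1.762
2: (97 − 96.2)²/96.2 = 0.64/96.2 = 0.007
3: (59 − 77.7)²/77.7 = 349.69/77.7 = 4.501
4: (48 − 48.1)²/48.1 = 0.01/48.1 = 0.000
5: (28 − 25.9)²/25.9 = 4.41/25.9 = 0.170
6+: (23 − 14.8)²/14.8 = 67.24/14.8 = 4.543
Sum = 23.70

23.70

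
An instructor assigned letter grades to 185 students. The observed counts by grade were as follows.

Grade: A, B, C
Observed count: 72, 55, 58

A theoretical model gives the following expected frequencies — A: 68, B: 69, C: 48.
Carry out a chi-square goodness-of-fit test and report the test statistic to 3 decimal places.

5.159

cat         O        E   (O−E)²/E
A          72       68     0.2353
B          55       69     2.8406
C          58       48     2.0833
Sum = 5.159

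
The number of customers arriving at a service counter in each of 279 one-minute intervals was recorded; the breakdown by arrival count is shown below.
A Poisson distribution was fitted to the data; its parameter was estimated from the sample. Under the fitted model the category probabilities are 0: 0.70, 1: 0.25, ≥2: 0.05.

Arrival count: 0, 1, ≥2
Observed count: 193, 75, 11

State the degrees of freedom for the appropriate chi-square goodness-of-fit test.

There are k = 3 categories and 1 parameter estimated from the data, so df = 3 − 1 − 1 = 1.

1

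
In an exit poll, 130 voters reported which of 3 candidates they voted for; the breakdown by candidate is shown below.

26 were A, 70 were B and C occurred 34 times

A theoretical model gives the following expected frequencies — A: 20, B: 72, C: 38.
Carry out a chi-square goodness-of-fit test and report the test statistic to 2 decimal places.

χ² = (26−20)²/20 + (70−72)²/72 + (34−38)²/38
   = 1.800 + 0.056 + 0.421
Sum = 2.28

2.28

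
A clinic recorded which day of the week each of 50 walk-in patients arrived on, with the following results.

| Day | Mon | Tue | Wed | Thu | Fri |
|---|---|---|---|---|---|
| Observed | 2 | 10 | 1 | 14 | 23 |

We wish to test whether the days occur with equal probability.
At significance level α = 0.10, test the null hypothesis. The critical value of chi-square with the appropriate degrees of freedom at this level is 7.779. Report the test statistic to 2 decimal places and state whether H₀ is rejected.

Expected count for each of the 5 categories: 50/5 = 10.
cat         O        E   (O−E)²/E
Mon         2       10      6.400
Tue        10       10      0.000
Wed         1       10      8.100
Thu        14       10      1.600
Fri        23       10     16.900
Sum = 33.00
df = 4. Since 33.00 > 7.779, we reject H₀.

33.00; reject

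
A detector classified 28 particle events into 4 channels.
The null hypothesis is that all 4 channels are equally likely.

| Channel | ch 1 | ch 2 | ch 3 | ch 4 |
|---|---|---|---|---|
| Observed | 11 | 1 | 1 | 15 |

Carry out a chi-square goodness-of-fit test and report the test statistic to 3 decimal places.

21.714

Expected count for each of the 4 categories: 28/4 = 7.
cat         O        E   (O−E)²/E
ch 1       11        7     2.2857
ch 2        1        7     5.1429
ch 3        1        7     5.1429
ch 4       15        7     9.1429
Sum = 21.714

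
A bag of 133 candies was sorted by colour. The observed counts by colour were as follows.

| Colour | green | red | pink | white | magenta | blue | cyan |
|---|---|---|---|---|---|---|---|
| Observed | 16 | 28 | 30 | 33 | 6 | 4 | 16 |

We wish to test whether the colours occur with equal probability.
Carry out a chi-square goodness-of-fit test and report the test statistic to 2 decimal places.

42.63

Under H₀ each category has probability 1/7, so each expected count is 133/7 = 19.
green: (16 − 19)²/19 = 9/19 = 0.474
red: (28 − 19)²/19 = 81/19 = 4.263
pink: (30 − 19)²/19 = 121/19 = 6.368
white: (33 − 19)²/19 = 196/19 = 10.316
magenta: (6 − 19)²/19 = 169/19 = 8.895
blue: (4 − 19)²/19 = 225/19 = 11.842
cyan: (16 − 19)²/19 = 9/19 = 0.474
Sum = 42.63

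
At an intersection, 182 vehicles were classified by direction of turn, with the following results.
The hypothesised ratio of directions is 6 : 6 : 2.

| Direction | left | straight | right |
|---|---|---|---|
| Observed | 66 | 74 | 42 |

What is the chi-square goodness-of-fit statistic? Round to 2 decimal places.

Ratio total = 14. Expected counts: 182×6/14 = 78, 182×6/14 = 78, 182×2/14 = 26.
left: (66 − 78)²/78 = 144/78 = 1.846
straight: (74 − 78)²/78 = 16/78 = 0.205
right: (42 − 26)²/26 = 256/26 = 9.846
Sum = 11.90

11.90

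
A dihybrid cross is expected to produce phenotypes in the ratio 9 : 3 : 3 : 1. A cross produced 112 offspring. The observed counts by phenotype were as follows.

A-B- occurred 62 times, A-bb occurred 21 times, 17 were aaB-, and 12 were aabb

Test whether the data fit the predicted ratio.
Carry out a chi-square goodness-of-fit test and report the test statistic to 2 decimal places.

Ratio total = 16. Expected counts: 112×9/16 = 63, 112×3/16 = 21, 112×3/16 = 21, 112×1/16 = 7.
cat         O        E   (O−E)²/E
A-B-       62       63      0.016
A-bb       21       21      0.000
aaB-       17       21      0.762
aabb       12        7      3.571
Sum = 4.35

4.35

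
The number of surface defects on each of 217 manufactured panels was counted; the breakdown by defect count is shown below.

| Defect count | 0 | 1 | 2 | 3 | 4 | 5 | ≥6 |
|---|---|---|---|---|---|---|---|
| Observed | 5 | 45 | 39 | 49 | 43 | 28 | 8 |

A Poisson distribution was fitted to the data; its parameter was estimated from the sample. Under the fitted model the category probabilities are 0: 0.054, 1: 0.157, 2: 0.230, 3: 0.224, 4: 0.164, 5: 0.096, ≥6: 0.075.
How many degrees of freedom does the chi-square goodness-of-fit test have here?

There are k = 7 categories and 1 parameter estimated from the data, so df = 7 − 1 − 1 = 5.

5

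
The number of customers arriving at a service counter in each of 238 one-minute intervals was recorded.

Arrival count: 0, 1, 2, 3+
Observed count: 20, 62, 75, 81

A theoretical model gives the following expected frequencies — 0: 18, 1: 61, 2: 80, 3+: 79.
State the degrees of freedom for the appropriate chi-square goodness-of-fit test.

3

There are k = 4 categories and no parameters were estimated from the data, so df = 4 − 1 = 3.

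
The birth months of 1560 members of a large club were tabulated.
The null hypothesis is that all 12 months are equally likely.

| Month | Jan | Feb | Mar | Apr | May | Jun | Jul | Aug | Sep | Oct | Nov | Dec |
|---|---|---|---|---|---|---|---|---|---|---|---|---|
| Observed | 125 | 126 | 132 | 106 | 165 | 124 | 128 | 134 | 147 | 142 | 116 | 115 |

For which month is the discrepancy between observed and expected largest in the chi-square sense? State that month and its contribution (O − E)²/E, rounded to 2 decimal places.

Under H₀ each category has probability 1/12, so each expected count is 1560/12 = 130.
χ² = (125−130)²/130 + (126−130)²/130 + (132−130)²/130 + (106−130)²/130 + (165−130)²/130 + (124−130)²/130 + (128−130)²/130 + (134−130)²/130 + (147−130)²/130 + (142−130)²/130 + (116−130)²/130 + (115−130)²/130
   = 0.192 + 0.123 + 0.031 + 4.431 + 9.423 + 0.277 + 0.031 + 0.123 + 2.223 + 1.108 + 1.508 + 1.731
The largest term is for May: 9.42.

May, 9.42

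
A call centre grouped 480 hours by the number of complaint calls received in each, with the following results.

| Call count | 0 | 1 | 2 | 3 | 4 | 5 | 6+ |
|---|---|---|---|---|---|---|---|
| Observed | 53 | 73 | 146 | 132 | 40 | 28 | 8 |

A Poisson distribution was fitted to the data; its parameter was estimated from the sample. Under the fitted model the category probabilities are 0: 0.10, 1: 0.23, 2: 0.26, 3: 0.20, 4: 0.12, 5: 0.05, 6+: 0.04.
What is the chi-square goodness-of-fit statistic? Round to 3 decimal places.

Expected counts E_i = n·p_i: 480×0.10 = 48, 480×0.23 = 110.4, 480×0.26 = 124.8, 480×0.20 = 96, 480×0.12 = 57.6, 480×0.05 = 24, 480×0.04 = 19.2.
χ² = (53−48)²/48 + (73−110.4)²/110.4 + (146−124.8)²/124.8 + (132−96)²/96 + (40−57.6)²/57.6 + (28−24)²/24 + (8−19.2)²/19.2
   = 0.5208 + 12.6699 + 3.6013 + 13.5000 + 5.3778 + 0.6667 + 6.5333
Sum = 42.870

42.870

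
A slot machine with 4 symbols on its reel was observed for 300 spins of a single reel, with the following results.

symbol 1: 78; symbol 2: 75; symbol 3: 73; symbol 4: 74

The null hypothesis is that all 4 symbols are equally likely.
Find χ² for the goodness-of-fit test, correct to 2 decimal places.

Under H₀ each category has probability 1/4, so each expected count is 300/4 = 75.
χ² = (78−75)²/75 + (75−75)²/75 + (73−75)²/75 + (74−75)²/75
   = 0.120 + 0.000 + 0.053 + 0.013
Sum = 0.19

0.19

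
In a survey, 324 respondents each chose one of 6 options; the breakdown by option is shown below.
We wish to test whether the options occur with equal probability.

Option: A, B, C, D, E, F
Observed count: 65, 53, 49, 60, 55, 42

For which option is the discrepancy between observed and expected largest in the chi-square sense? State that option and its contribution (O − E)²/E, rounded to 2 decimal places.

F, 2.67

Expected count for each of the 6 categories: 324/6 = 54.
χ² = (65−54)²/54 + (53−54)²/54 + (49−54)²/54 + (60−54)²/54 + (55−54)²/54 + (42−54)²/54
   = 2.241 + 0.019 + 0.463 + 0.667 + 0.019 + 2.667
The largest term is for F: 2.67.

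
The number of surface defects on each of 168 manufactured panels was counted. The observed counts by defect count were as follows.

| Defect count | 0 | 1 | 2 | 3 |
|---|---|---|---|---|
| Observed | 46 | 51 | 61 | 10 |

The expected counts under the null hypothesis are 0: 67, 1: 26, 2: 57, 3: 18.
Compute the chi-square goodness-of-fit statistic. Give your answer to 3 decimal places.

34.457

0: (46 − 67)²/67 = 441/67 = 6.5821
1: (51 − 26)²/26 = 625/26 = 24.0385
2: (61 − 57)²/57 = 16/57 = 0.2807
3: (10 − 18)²/18 = 64/18 = 3.5556
Sum = 34.457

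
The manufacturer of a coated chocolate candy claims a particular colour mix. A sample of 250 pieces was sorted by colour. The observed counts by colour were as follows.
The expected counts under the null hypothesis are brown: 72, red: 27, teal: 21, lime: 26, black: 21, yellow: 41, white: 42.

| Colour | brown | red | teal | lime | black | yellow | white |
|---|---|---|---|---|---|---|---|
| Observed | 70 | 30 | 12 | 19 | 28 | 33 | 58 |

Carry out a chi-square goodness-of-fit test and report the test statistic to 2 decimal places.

cat         O        E   (O−E)²/E
brown      70       72      0.056
red        30       27      0.333
teal       12       21      3.857
lime       19       26      1.885
black      28       21      2.333
yellow     33       41      1.561
white      58       42      6.095
Sum = 16.12

16.12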